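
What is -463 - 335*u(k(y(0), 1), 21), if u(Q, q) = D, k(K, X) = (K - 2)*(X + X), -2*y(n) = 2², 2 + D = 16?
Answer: -5153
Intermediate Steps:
D = 14 (D = -2 + 16 = 14)
y(n) = -2 (y(n) = -½*2² = -½*4 = -2)
k(K, X) = 2*X*(-2 + K) (k(K, X) = (-2 + K)*(2*X) = 2*X*(-2 + K))
u(Q, q) = 14
-463 - 335*u(k(y(0), 1), 21) = -463 - 335*14 = -463 - 4690 = -5153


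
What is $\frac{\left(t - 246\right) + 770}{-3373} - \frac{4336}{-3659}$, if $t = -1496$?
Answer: $\frac{18181876}{12341807} \approx 1.4732$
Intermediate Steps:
$\frac{\left(t - 246\right) + 770}{-3373} - \frac{4336}{-3659} = \frac{\left(-1496 - 246\right) + 770}{-3373} - \frac{4336}{-3659} = \left(-1742 + 770\right) \left(- \frac{1}{3373}\right) - - \frac{4336}{3659} = \left(-972\right) \left(- \frac{1}{3373}\right) + \frac{4336}{3659} = \frac{972}{3373} + \frac{4336}{3659} = \frac{18181876}{12341807}$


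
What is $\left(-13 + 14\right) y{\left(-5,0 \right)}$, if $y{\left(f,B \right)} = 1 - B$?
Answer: $1$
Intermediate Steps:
$\left(-13 + 14\right) y{\left(-5,0 \right)} = \left(-13 + 14\right) \left(1 - 0\right) = 1 \left(1 + 0\right) = 1 \cdot 1 = 1$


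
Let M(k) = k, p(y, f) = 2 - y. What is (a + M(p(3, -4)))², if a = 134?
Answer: 17689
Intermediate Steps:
(a + M(p(3, -4)))² = (134 + (2 - 1*3))² = (134 + (2 - 3))² = (134 - 1)² = 133² = 17689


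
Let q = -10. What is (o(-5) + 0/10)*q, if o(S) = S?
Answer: 50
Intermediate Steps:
(o(-5) + 0/10)*q = (-5 + 0/10)*(-10) = (-5 + 0*(1/10))*(-10) = (-5 + 0)*(-10) = -5*(-10) = 50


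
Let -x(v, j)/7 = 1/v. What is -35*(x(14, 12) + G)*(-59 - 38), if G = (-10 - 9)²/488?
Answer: 397215/488 ≈ 813.96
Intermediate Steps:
x(v, j) = -7/v
G = 361/488 (G = (-19)²*(1/488) = 361*(1/488) = 361/488 ≈ 0.73975)
-35*(x(14, 12) + G)*(-59 - 38) = -35*(-7/14 + 361/488)*(-59 - 38) = -35*(-7*1/14 + 361/488)*(-97) = -35*(-½ + 361/488)*(-97) = -4095*(-97)/488 = -35*(-11349/488) = 397215/488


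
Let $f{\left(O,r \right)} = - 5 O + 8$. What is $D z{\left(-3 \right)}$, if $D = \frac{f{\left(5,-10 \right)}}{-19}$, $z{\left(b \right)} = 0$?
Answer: $0$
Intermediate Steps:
$f{\left(O,r \right)} = 8 - 5 O$
$D = \frac{17}{19}$ ($D = \frac{8 - 25}{-19} = \left(8 - 25\right) \left(- \frac{1}{19}\right) = \left(-17\right) \left(- \frac{1}{19}\right) = \frac{17}{19} \approx 0.89474$)
$D z{\left(-3 \right)} = \frac{17}{19} \cdot 0 = 0$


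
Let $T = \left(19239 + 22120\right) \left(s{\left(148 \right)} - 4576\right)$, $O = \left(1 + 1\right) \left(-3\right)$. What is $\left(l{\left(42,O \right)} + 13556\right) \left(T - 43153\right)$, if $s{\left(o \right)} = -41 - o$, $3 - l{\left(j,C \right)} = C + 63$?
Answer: $-2661497875576$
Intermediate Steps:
$O = -6$ ($O = 2 \left(-3\right) = -6$)
$l{\left(j,C \right)} = -60 - C$ ($l{\left(j,C \right)} = 3 - \left(C + 63\right) = 3 - \left(63 + C\right) = -60 - C$)
$T = -197075635$ ($T = \left(19239 + 22120\right) \left(\left(-41 - 148\right) - 4576\right) = 41359 \left(\left(-41 - 148\right) - 4576\right) = 41359 \left(-189 - 4576\right) = 41359 \left(-4765\right) = -197075635$)
$\left(l{\left(42,O \right)} + 13556\right) \left(T - 43153\right) = \left(\left(-60 - -6\right) + 13556\right) \left(-197075635 - 43153\right) = \left(\left(-60 + 6\right) + 13556\right) \left(-197118788\right) = \left(-54 + 13556\right) \left(-197118788\right) = 13502 \left(-197118788\right) = -2661497875576$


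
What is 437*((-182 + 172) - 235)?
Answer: -107065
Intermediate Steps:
437*((-182 + 172) - 235) = 437*(-10 - 235) = 437*(-245) = -107065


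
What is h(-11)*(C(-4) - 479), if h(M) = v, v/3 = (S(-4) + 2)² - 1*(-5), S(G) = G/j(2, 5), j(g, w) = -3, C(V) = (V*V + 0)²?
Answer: -32335/3 ≈ -10778.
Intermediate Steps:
C(V) = V⁴ (C(V) = (V² + 0)² = (V²)² = V⁴)
S(G) = -G/3 (S(G) = G/(-3) = G*(-⅓) = -G/3)
v = 145/3 (v = 3*((-⅓*(-4) + 2)² - 1*(-5)) = 3*((4/3 + 2)² + 5) = 3*((10/3)² + 5) = 3*(100/9 + 5) = 3*(145/9) = 145/3 ≈ 48.333)
h(M) = 145/3
h(-11)*(C(-4) - 479) = 145*((-4)⁴ - 479)/3 = 145*(256 - 479)/3 = (145/3)*(-223) = -32335/3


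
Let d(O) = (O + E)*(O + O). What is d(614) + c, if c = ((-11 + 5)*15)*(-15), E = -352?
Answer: 323086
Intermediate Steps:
d(O) = 2*O*(-352 + O) (d(O) = (O - 352)*(O + O) = (-352 + O)*(2*O) = 2*O*(-352 + O))
c = 1350 (c = -6*15*(-15) = -90*(-15) = 1350)
d(614) + c = 2*614*(-352 + 614) + 1350 = 2*614*262 + 1350 = 321736 + 1350 = 323086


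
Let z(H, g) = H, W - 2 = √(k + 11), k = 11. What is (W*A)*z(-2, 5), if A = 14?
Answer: -56 - 28*√22 ≈ -187.33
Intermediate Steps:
W = 2 + √22 (W = 2 + √(11 + 11) = 2 + √22 ≈ 6.6904)
(W*A)*z(-2, 5) = ((2 + √22)*14)*(-2) = (28 + 14*√22)*(-2) = -56 - 28*√22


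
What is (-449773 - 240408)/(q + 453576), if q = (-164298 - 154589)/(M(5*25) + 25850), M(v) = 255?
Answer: -18017175005/11840282593 ≈ -1.5217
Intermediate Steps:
q = -318887/26105 (q = (-164298 - 154589)/(255 + 25850) = -318887/26105 ≈ -12.216)
(-449773 - 240408)/(q + 453576) = (-449773 - 240408)/(-318887/26105 + 453576) = -690181/11840282593/26105 = -690181*26105/11840282593 = -18017175005/11840282593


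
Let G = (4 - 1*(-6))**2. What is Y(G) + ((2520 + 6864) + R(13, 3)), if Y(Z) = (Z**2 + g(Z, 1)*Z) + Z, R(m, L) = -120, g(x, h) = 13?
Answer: 20664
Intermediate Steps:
G = 100 (G = (4 + 6)**2 = 10**2 = 100)
Y(Z) = Z**2 + 14*Z (Y(Z) = (Z**2 + 13*Z) + Z = Z**2 + 14*Z)
Y(G) + ((2520 + 6864) + R(13, 3)) = 100*(14 + 100) + ((2520 + 6864) - 120) = 100*114 + (9384 - 120) = 11400 + 9264 = 20664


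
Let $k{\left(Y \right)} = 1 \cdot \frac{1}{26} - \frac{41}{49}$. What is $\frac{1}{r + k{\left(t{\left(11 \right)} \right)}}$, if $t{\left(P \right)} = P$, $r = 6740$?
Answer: $\frac{1274}{8585743} \approx 0.00014839$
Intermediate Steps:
$k{\left(Y \right)} = - \frac{1017}{1274}$ ($k{\left(Y \right)} = 1 \cdot \frac{1}{26} - \frac{41}{49} = \frac{1}{26} - \frac{41}{49} = - \frac{1017}{1274}$)
$\frac{1}{r + k{\left(t{\left(11 \right)} \right)}} = \frac{1}{6740 - \frac{1017}{1274}} = \frac{1}{\frac{8585743}{1274}} = \frac{1274}{8585743}$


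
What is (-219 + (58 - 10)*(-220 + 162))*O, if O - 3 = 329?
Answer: -996996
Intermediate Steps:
O = 332 (O = 3 + 329 = 332)
(-219 + (58 - 10)*(-220 + 162))*O = (-219 + (58 - 10)*(-220 + 162))*332 = (-219 + 48*(-58))*332 = (-219 - 2784)*332 = -3003*332 = -996996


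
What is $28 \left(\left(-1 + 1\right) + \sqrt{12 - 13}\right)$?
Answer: $28 i \approx 28.0 i$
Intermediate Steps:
$28 \left(\left(-1 + 1\right) + \sqrt{12 - 13}\right) = 28 \left(0 + \sqrt{-1}\right) = 28 \left(0 + i\right) = 28 i$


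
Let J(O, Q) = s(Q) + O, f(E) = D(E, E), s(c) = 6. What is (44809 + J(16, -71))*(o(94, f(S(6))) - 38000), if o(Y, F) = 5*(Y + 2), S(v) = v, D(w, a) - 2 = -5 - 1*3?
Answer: -1682059120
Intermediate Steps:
D(w, a) = -6 (D(w, a) = 2 + (-5 - 1*3) = 2 + (-5 - 3) = 2 - 8 = -6)
f(E) = -6
J(O, Q) = 6 + O
o(Y, F) = 10 + 5*Y (o(Y, F) = 5*(2 + Y) = 10 + 5*Y)
(44809 + J(16, -71))*(o(94, f(S(6))) - 38000) = (44809 + (6 + 16))*((10 + 5*94) - 38000) = (44809 + 22)*((10 + 470) - 38000) = 44831*(480 - 38000) = 44831*(-37520) = -1682059120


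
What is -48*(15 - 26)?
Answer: 528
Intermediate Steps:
-48*(15 - 26) = -48*(-11) = 528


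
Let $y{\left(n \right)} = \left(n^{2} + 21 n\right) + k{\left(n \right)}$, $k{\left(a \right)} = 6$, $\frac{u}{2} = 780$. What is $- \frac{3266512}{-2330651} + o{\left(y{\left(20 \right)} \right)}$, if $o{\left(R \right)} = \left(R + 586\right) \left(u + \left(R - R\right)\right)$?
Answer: $\frac{5133774837232}{2330651} \approx 2.2027 \cdot 10^{6}$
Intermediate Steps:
$u = 1560$ ($u = 2 \cdot 780 = 1560$)
$y{\left(n \right)} = 6 + n^{2} + 21 n$ ($y{\left(n \right)} = \left(n^{2} + 21 n\right) + 6 = 6 + n^{2} + 21 n$)
$o{\left(R \right)} = 914160 + 1560 R$ ($o{\left(R \right)} = \left(R + 586\right) \left(1560 + \left(R - R\right)\right) = \left(586 + R\right) \left(1560 + 0\right) = \left(586 + R\right) 1560 = 914160 + 1560 R$)
$- \frac{3266512}{-2330651} + o{\left(y{\left(20 \right)} \right)} = - \frac{3266512}{-2330651} + \left(914160 + 1560 \left(6 + 20^{2} + 21 \cdot 20\right)\right) = \left(-3266512\right) \left(- \frac{1}{2330651}\right) + \left(914160 + 1560 \left(6 + 400 + 420\right)\right) = \frac{3266512}{2330651} + \left(914160 + 1560 \cdot 826\right) = \frac{3266512}{2330651} + \left(914160 + 1288560\right) = \frac{3266512}{2330651} + 2202720 = \frac{5133774837232}{2330651}$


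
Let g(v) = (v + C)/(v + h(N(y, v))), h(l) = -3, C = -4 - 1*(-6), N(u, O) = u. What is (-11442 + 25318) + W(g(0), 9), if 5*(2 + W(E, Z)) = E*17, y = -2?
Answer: 208076/15 ≈ 13872.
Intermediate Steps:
C = 2 (C = -4 + 6 = 2)
g(v) = (2 + v)/(-3 + v) (g(v) = (v + 2)/(v - 3) = (2 + v)/(-3 + v))
W(E, Z) = -2 + 17*E/5 (W(E, Z) = -2 + (E*17)/5 = -2 + (17*E)/5 = -2 + 17*E/5)
(-11442 + 25318) + W(g(0), 9) = (-11442 + 25318) + (-2 + 17*((2 + 0)/(-3 + 0))/5) = 13876 + (-2 + 17*(2/(-3))/5) = 13876 + (-2 + 17*(-1/3*2)/5) = 13876 + (-2 + (17/5)*(-2/3)) = 13876 + (-2 - 34/15) = 13876 - 64/15 = 208076/15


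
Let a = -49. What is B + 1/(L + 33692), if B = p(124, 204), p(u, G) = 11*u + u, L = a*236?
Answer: 32926465/22128 ≈ 1488.0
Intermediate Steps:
L = -11564 (L = -49*236 = -11564)
p(u, G) = 12*u
B = 1488 (B = 12*124 = 1488)
B + 1/(L + 33692) = 1488 + 1/(-11564 + 33692) = 1488 + 1/22128 = 32926465/22128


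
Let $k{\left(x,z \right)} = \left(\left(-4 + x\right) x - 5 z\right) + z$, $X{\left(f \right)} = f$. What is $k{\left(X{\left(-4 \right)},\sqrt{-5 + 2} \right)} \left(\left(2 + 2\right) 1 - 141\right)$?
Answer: $-4384 + 548 i \sqrt{3} \approx -4384.0 + 949.16 i$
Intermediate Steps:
$k{\left(x,z \right)} = - 4 z + x \left(-4 + x\right)$ ($k{\left(x,z \right)} = \left(x \left(-4 + x\right) - 5 z\right) + z = \left(- 5 z + x \left(-4 + x\right)\right) + z = - 4 z + x \left(-4 + x\right)$)
$k{\left(X{\left(-4 \right)},\sqrt{-5 + 2} \right)} \left(\left(2 + 2\right) 1 - 141\right) = \left(\left(-4\right)^{2} - -16 - 4 \sqrt{-5 + 2}\right) \left(\left(2 + 2\right) 1 - 141\right) = \left(16 + 16 - 4 \sqrt{-3}\right) \left(4 \cdot 1 - 141\right) = \left(16 + 16 - 4 i \sqrt{3}\right) \left(4 - 141\right) = \left(16 + 16 - 4 i \sqrt{3}\right) \left(-137\right) = \left(32 - 4 i \sqrt{3}\right) \left(-137\right) = -4384 + 548 i \sqrt{3}$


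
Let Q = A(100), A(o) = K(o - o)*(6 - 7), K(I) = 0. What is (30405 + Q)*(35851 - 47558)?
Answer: -355951335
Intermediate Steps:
A(o) = 0 (A(o) = 0*(6 - 7) = 0*(-1) = 0)
Q = 0
(30405 + Q)*(35851 - 47558) = (30405 + 0)*(35851 - 47558) = 30405*(-11707) = -355951335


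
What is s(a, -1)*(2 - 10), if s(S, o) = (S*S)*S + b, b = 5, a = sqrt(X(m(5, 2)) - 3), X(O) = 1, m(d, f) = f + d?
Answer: -40 + 16*I*sqrt(2) ≈ -40.0 + 22.627*I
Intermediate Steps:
m(d, f) = d + f
a = I*sqrt(2) (a = sqrt(1 - 3) = sqrt(-2) = I*sqrt(2) ≈ 1.4142*I)
s(S, o) = 5 + S**3 (s(S, o) = (S*S)*S + 5 = S**2*S + 5 = S**3 + 5 = 5 + S**3)
s(a, -1)*(2 - 10) = (5 + (I*sqrt(2))**3)*(2 - 10) = (5 - 2*I*sqrt(2))*(-8) = -40 + 16*I*sqrt(2)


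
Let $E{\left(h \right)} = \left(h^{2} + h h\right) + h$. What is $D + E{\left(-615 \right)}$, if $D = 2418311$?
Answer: $3174146$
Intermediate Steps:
$E{\left(h \right)} = h + 2 h^{2}$ ($E{\left(h \right)} = \left(h^{2} + h^{2}\right) + h = 2 h^{2} + h = h + 2 h^{2}$)
$D + E{\left(-615 \right)} = 2418311 - 615 \left(1 + 2 \left(-615\right)\right) = 2418311 - 615 \left(1 - 1230\right) = 2418311 - -755835 = 2418311 + 755835 = 3174146$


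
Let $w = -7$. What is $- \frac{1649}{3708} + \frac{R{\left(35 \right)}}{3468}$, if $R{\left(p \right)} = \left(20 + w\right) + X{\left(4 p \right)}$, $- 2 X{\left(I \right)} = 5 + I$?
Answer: $- \frac{58229}{126072} \approx -0.46187$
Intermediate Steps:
$X{\left(I \right)} = - \frac{5}{2} - \frac{I}{2}$ ($X{\left(I \right)} = - \frac{5 + I}{2} = - \frac{5}{2} - \frac{I}{2}$)
$R{\left(p \right)} = \frac{21}{2} - 2 p$ ($R{\left(p \right)} = \left(20 - 7\right) - \left(\frac{5}{2} + \frac{4 p}{2}\right) = 13 - \left(\frac{5}{2} + 2 p\right) = \frac{21}{2} - 2 p$)
$- \frac{1649}{3708} + \frac{R{\left(35 \right)}}{3468} = - \frac{1649}{3708} + \frac{\frac{21}{2} - 70}{3468} = \left(-1649\right) \frac{1}{3708} + \left(\frac{21}{2} - 70\right) \frac{1}{3468} = - \frac{1649}{3708} - \frac{7}{408} = - \frac{58229}{126072}$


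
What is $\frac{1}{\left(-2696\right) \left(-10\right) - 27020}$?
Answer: $- \frac{1}{60} \approx -0.016667$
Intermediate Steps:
$\frac{1}{\left(-2696\right) \left(-10\right) - 27020} = \frac{1}{26960 - 27020} = \frac{1}{-60} = - \frac{1}{60}$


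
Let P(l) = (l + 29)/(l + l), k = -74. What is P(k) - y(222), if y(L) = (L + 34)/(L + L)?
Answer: -121/444 ≈ -0.27252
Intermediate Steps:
y(L) = (34 + L)/(2*L) (y(L) = (34 + L)/((2*L)) = (34 + L)*(1/(2*L)) = (34 + L)/(2*L))
P(l) = (29 + l)/(2*l) (P(l) = (29 + l)/((2*l)) = (29 + l)*(1/(2*l)) = (29 + l)/(2*l))
P(k) - y(222) = (1/2)*(29 - 74)/(-74) - (34 + 222)/(2*222) = (1/2)*(-1/74)*(-45) - 256/(2*222) = 45/148 - 1*64/111 = 45/148 - 64/111 = -121/444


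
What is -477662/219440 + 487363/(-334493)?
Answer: -133360766043/36700571960 ≈ -3.6338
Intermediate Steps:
-477662/219440 + 487363/(-334493) = -477662*1/219440 + 487363*(-1/334493) = -238831/109720 - 487363/334493 = -133360766043/36700571960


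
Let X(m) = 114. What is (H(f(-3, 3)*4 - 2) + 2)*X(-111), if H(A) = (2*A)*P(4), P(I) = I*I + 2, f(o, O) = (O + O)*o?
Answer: -303468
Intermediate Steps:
f(o, O) = 2*O*o (f(o, O) = (2*O)*o = 2*O*o)
P(I) = 2 + I² (P(I) = I² + 2 = 2 + I²)
H(A) = 36*A (H(A) = (2*A)*(2 + 4²) = (2*A)*(2 + 16) = (2*A)*18 = 36*A)
(H(f(-3, 3)*4 - 2) + 2)*X(-111) = (36*((2*3*(-3))*4 - 2) + 2)*114 = (36*(-18*4 - 2) + 2)*114 = (36*(-72 - 2) + 2)*114 = (36*(-74) + 2)*114 = (-2664 + 2)*114 = -2662*114 = -303468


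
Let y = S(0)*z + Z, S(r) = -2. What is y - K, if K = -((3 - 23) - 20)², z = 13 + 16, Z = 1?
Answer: 1543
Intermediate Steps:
z = 29
y = -57 (y = -2*29 + 1 = -58 + 1 = -57)
K = -1600 (K = -(-20 - 20)² = -1*(-40)² = -1*1600 = -1600)
y - K = -57 - 1*(-1600) = -57 + 1600 = 1543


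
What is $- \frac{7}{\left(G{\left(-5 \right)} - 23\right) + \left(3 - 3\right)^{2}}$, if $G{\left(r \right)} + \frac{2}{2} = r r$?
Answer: $-7$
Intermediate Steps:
$G{\left(r \right)} = -1 + r^{2}$ ($G{\left(r \right)} = -1 + r r = -1 + r^{2}$)
$- \frac{7}{\left(G{\left(-5 \right)} - 23\right) + \left(3 - 3\right)^{2}} = - \frac{7}{\left(\left(-1 + \left(-5\right)^{2}\right) - 23\right) + \left(3 - 3\right)^{2}} = - \frac{7}{\left(\left(-1 + 25\right) - 23\right) + 0^{2}} = - \frac{7}{\left(24 - 23\right) + 0} = - \frac{7}{1 + 0} = - \frac{7}{1} = \left(-7\right) 1 = -7$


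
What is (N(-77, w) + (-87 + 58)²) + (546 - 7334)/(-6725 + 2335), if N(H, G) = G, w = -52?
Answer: 1735249/2195 ≈ 790.55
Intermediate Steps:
(N(-77, w) + (-87 + 58)²) + (546 - 7334)/(-6725 + 2335) = (-52 + (-87 + 58)²) + (546 - 7334)/(-6725 + 2335) = (-52 + (-29)²) - 6788/(-4390) = (-52 + 841) - 6788*(-1/4390) = 789 + 3394/2195 = 1735249/2195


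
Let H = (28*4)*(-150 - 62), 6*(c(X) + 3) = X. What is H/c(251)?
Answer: -142464/233 ≈ -611.43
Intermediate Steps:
c(X) = -3 + X/6
H = -23744 (H = 112*(-212) = -23744)
H/c(251) = -23744/(-3 + (1/6)*251) = -23744/(-3 + 251/6) = -23744/233/6 = -23744*6/233 = -142464/233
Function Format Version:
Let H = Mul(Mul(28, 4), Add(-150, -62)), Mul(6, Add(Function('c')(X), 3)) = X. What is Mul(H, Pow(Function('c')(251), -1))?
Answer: Rational(-142464, 233) ≈ -611.43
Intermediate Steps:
Function('c')(X) = Add(-3, Mul(Rational(1, 6), X))
H = -23744 (H = Mul(112, -212) = -23744)
Mul(H, Pow(Function('c')(251), -1)) = Mul(-23744, Pow(Add(-3, Mul(Rational(1, 6), 251)), -1)) = Mul(-23744, Pow(Add(-3, Rational(251, 6)), -1)) = Mul(-23744, Pow(Rational(233, 6), -1)) = Mul(-23744, Rational(6, 233)) = Rational(-142464, 233)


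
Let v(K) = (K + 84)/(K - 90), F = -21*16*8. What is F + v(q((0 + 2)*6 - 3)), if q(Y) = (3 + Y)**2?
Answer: -24154/9 ≈ -2683.8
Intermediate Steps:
F = -2688 (F = -336*8 = -2688)
v(K) = (84 + K)/(-90 + K)
F + v(q((0 + 2)*6 - 3)) = -2688 + (84 + (3 + ((0 + 2)*6 - 3))**2)/(-90 + (3 + ((0 + 2)*6 - 3))**2) = -2688 + (84 + (3 + (2*6 - 3))**2)/(-90 + (3 + (2*6 - 3))**2) = -2688 + (84 + (3 + (12 - 3))**2)/(-90 + (3 + (12 - 3))**2) = -2688 + (84 + (3 + 9)**2)/(-90 + (3 + 9)**2) = -2688 + (84 + 12**2)/(-90 + 12**2) = -2688 + (84 + 144)/(-90 + 144) = -2688 + 228/54 = -2688 + (1/54)*228 = -2688 + 38/9 = -24154/9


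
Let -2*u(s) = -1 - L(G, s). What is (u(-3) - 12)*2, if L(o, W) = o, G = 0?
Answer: -23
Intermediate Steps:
u(s) = 1/2 (u(s) = -(-1 - 1*0)/2 = -(-1 + 0)/2 = -1/2*(-1) = 1/2)
(u(-3) - 12)*2 = (1/2 - 12)*2 = -23/2*2 = -23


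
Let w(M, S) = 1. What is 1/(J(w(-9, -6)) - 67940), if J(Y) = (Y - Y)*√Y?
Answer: -1/67940 ≈ -1.4719e-5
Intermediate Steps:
J(Y) = 0 (J(Y) = 0*√Y = 0)
1/(J(w(-9, -6)) - 67940) = 1/(0 - 67940) = 1/(-67940) = -1/67940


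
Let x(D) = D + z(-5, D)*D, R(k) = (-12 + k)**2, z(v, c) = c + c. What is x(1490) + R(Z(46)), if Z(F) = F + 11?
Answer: 4443715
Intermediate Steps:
z(v, c) = 2*c
Z(F) = 11 + F
x(D) = D + 2*D**2 (x(D) = D + (2*D)*D = D + 2*D**2)
x(1490) + R(Z(46)) = 1490*(1 + 2*1490) + (-12 + (11 + 46))**2 = 1490*(1 + 2980) + (-12 + 57)**2 = 1490*2981 + 45**2 = 4441690 + 2025 = 4443715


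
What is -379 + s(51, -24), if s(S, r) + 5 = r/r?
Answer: -383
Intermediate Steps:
s(S, r) = -4 (s(S, r) = -5 + r/r = -5 + 1 = -4)
-379 + s(51, -24) = -379 - 4 = -383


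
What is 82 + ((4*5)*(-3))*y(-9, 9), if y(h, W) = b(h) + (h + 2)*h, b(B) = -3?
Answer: -3518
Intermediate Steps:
y(h, W) = -3 + h*(2 + h) (y(h, W) = -3 + (h + 2)*h = -3 + (2 + h)*h = -3 + h*(2 + h))
82 + ((4*5)*(-3))*y(-9, 9) = 82 + ((4*5)*(-3))*(-3 + (-9)² + 2*(-9)) = 82 + (20*(-3))*(-3 + 81 - 18) = 82 - 60*60 = 82 - 3600 = -3518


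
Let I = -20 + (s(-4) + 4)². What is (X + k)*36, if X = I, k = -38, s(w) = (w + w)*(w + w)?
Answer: 164376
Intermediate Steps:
s(w) = 4*w² (s(w) = (2*w)*(2*w) = 4*w²)
I = 4604 (I = -20 + (4*(-4)² + 4)² = -20 + (4*16 + 4)² = -20 + (64 + 4)² = -20 + 68² = -20 + 4624 = 4604)
X = 4604
(X + k)*36 = (4604 - 38)*36 = 4566*36 = 164376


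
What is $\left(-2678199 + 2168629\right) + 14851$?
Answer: $-494719$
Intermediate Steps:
$\left(-2678199 + 2168629\right) + 14851 = -509570 + 14851 = -494719$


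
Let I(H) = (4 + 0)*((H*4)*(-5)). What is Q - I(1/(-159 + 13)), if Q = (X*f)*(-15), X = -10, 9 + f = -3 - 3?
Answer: -164290/73 ≈ -2250.5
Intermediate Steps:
f = -15 (f = -9 + (-3 - 3) = -9 - 6 = -15)
I(H) = -80*H (I(H) = 4*((4*H)*(-5)) = 4*(-20*H) = -80*H)
Q = -2250 (Q = -10*(-15)*(-15) = 150*(-15) = -2250)
Q - I(1/(-159 + 13)) = -2250 - (-80)/(-159 + 13) = -2250 - (-80)/(-146) = -2250 - (-80)*(-1)/146 = -2250 - 1*40/73 = -2250 - 40/73 = -164290/73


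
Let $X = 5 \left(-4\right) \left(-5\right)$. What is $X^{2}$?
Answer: $10000$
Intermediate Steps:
$X = 100$ ($X = \left(-20\right) \left(-5\right) = 100$)
$X^{2} = 100^{2} = 10000$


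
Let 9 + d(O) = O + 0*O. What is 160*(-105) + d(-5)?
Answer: -16814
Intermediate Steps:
d(O) = -9 + O (d(O) = -9 + (O + 0*O) = -9 + (O + 0) = -9 + O)
160*(-105) + d(-5) = 160*(-105) + (-9 - 5) = -16800 - 14 = -16814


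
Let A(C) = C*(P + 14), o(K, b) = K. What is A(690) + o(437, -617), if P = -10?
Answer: 3197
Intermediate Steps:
A(C) = 4*C (A(C) = C*(-10 + 14) = C*4 = 4*C)
A(690) + o(437, -617) = 4*690 + 437 = 2760 + 437 = 3197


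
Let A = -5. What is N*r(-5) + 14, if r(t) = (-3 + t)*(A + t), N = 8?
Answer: 654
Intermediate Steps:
r(t) = (-5 + t)*(-3 + t) (r(t) = (-3 + t)*(-5 + t) = (-5 + t)*(-3 + t))
N*r(-5) + 14 = 8*(15 + (-5)² - 8*(-5)) + 14 = 8*(15 + 25 + 40) + 14 = 8*80 + 14 = 640 + 14 = 654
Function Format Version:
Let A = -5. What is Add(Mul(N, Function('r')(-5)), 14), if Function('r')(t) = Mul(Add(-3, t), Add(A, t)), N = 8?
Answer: 654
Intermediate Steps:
Function('r')(t) = Mul(Add(-5, t), Add(-3, t)) (Function('r')(t) = Mul(Add(-3, t), Add(-5, t)) = Mul(Add(-5, t), Add(-3, t)))
Add(Mul(N, Function('r')(-5)), 14) = Add(Mul(8, Add(15, Pow(-5, 2), Mul(-8, -5))), 14) = Add(Mul(8, Add(15, 25, 40)), 14) = Add(Mul(8, 80), 14) = Add(640, 14) = 654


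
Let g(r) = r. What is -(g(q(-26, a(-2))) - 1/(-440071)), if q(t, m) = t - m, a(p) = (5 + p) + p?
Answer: 11881916/440071 ≈ 27.000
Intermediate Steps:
a(p) = 5 + 2*p
-(g(q(-26, a(-2))) - 1/(-440071)) = -((-26 - (5 + 2*(-2))) - 1/(-440071)) = -((-26 - (5 - 4)) - 1*(-1/440071)) = -((-26 - 1*1) + 1/440071) = -((-26 - 1) + 1/440071) = -(-27 + 1/440071) = -1*(-11881916/440071) = 11881916/440071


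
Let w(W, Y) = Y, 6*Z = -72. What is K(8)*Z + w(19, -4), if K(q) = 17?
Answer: -208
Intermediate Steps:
Z = -12 (Z = (⅙)*(-72) = -12)
K(8)*Z + w(19, -4) = 17*(-12) - 4 = -204 - 4 = -208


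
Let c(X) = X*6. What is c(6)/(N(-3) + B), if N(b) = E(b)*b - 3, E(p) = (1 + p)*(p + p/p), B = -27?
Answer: -6/7 ≈ -0.85714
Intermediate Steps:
c(X) = 6*X
E(p) = (1 + p)**2 (E(p) = (1 + p)*(p + 1) = (1 + p)*(1 + p) = (1 + p)**2)
N(b) = -3 + b*(1 + b**2 + 2*b) (N(b) = (1 + b**2 + 2*b)*b - 3 = b*(1 + b**2 + 2*b) - 3 = -3 + b*(1 + b**2 + 2*b))
c(6)/(N(-3) + B) = (6*6)/((-3 - 3*(1 + (-3)**2 + 2*(-3))) - 27) = 36/((-3 - 3*(1 + 9 - 6)) - 27) = 36/((-3 - 3*4) - 27) = 36/((-3 - 12) - 27) = 36/(-15 - 27) = 36/(-42) = 36*(-1/42) = -6/7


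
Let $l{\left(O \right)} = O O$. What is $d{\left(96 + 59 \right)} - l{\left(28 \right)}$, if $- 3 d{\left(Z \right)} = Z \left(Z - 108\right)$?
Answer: $- \frac{9637}{3} \approx -3212.3$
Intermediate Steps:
$d{\left(Z \right)} = - \frac{Z \left(-108 + Z\right)}{3}$ ($d{\left(Z \right)} = - \frac{Z \left(Z - 108\right)}{3} = - \frac{Z \left(-108 + Z\right)}{3}$)
$l{\left(O \right)} = O^{2}$
$d{\left(96 + 59 \right)} - l{\left(28 \right)} = \frac{\left(96 + 59\right) \left(108 - \left(96 + 59\right)\right)}{3} - 28^{2} = \frac{1}{3} \cdot 155 \left(108 - 155\right) - 784 = \frac{1}{3} \cdot 155 \left(-47\right) - 784 = - \frac{7285}{3} - 784 = - \frac{9637}{3}$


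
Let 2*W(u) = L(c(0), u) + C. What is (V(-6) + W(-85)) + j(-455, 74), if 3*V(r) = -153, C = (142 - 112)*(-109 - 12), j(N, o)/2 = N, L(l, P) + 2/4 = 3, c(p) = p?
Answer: -11099/4 ≈ -2774.8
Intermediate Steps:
L(l, P) = 5/2 (L(l, P) = -½ + 3 = 5/2)
j(N, o) = 2*N
C = -3630 (C = 30*(-121) = -3630)
V(r) = -51 (V(r) = (⅓)*(-153) = -51)
W(u) = -7255/4 (W(u) = (5/2 - 3630)/2 = (½)*(-7255/2) = -7255/4)
(V(-6) + W(-85)) + j(-455, 74) = (-51 - 7255/4) + 2*(-455) = -7459/4 - 910 = -11099/4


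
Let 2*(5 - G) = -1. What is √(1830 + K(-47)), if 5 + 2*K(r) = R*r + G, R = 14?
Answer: √6005/2 ≈ 38.746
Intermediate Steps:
G = 11/2 (G = 5 - ½*(-1) = 5 + ½ = 11/2 ≈ 5.5000)
K(r) = ¼ + 7*r (K(r) = -5/2 + (14*r + 11/2)/2 = -5/2 + (11/2 + 14*r)/2 = -5/2 + (11/4 + 7*r) = ¼ + 7*r)
√(1830 + K(-47)) = √(1830 + (¼ + 7*(-47))) = √(1830 + (¼ - 329)) = √(1830 - 1315/4) = √(6005/4) = √6005/2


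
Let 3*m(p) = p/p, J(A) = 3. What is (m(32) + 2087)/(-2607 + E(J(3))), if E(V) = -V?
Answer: -3131/3915 ≈ -0.79974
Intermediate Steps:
m(p) = ⅓ (m(p) = (p/p)/3 = (⅓)*1 = ⅓)
(m(32) + 2087)/(-2607 + E(J(3))) = (⅓ + 2087)/(-2607 - 1*3) = 6262/(3*(-2607 - 3)) = (6262/3)/(-2610) = (6262/3)*(-1/2610) = -3131/3915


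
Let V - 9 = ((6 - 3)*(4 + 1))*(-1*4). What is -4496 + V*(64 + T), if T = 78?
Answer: -11738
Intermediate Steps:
V = -51 (V = 9 + ((6 - 3)*(4 + 1))*(-1*4) = 9 + (3*5)*(-4) = 9 + 15*(-4) = 9 - 60 = -51)
-4496 + V*(64 + T) = -4496 - 51*(64 + 78) = -4496 - 51*142 = -4496 - 7242 = -11738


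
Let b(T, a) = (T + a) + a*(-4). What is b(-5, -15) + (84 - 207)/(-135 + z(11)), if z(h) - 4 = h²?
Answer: 523/10 ≈ 52.300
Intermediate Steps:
z(h) = 4 + h²
b(T, a) = T - 3*a (b(T, a) = (T + a) - 4*a = T - 3*a)
b(-5, -15) + (84 - 207)/(-135 + z(11)) = (-5 - 3*(-15)) + (84 - 207)/(-135 + (4 + 11²)) = (-5 + 45) - 123/(-135 + (4 + 121)) = 40 - 123/(-135 + 125) = 40 - 123/(-10) = 40 - 123*(-⅒) = 40 + 123/10 = 523/10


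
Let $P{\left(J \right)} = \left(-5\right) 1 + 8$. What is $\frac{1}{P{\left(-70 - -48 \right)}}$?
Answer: $\frac{1}{3} \approx 0.33333$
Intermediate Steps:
$P{\left(J \right)} = 3$ ($P{\left(J \right)} = -5 + 8 = 3$)
$\frac{1}{P{\left(-70 - -48 \right)}} = \frac{1}{3}$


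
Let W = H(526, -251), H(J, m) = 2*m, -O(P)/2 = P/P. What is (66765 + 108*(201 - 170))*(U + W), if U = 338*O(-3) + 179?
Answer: -70042887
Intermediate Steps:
O(P) = -2 (O(P) = -2*P/P = -2*1 = -2)
U = -497 (U = 338*(-2) + 179 = -676 + 179 = -497)
W = -502 (W = 2*(-251) = -502)
(66765 + 108*(201 - 170))*(U + W) = (66765 + 108*(201 - 170))*(-497 - 502) = (66765 + 108*31)*(-999) = (66765 + 3348)*(-999) = 70113*(-999) = -70042887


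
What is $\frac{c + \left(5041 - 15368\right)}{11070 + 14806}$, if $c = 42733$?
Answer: $\frac{16203}{12938} \approx 1.2524$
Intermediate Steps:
$\frac{c + \left(5041 - 15368\right)}{11070 + 14806} = \frac{42733 + \left(5041 - 15368\right)}{11070 + 14806} = \frac{42733 - 10327}{25876} = 32406 \cdot \frac{1}{25876} = \frac{16203}{12938}$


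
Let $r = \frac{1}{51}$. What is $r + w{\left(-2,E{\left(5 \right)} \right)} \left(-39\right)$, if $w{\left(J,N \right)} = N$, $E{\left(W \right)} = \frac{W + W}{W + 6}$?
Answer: $- \frac{19879}{561} \approx -35.435$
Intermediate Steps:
$r = \frac{1}{51} \approx 0.019608$
$E{\left(W \right)} = \frac{2 W}{6 + W}$
$r + w{\left(-2,E{\left(5 \right)} \right)} \left(-39\right) = \frac{1}{51} + 2 \cdot 5 \frac{1}{6 + 5} \left(-39\right) = \frac{1}{51} + 2 \cdot 5 \cdot \frac{1}{11} \left(-39\right) = \frac{1}{51} + \frac{10}{11} \left(-39\right) = \frac{1}{51} - \frac{390}{11} = - \frac{19879}{561}$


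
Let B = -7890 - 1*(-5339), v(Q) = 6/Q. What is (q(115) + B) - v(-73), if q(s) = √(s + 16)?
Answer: -186217/73 + √131 ≈ -2539.5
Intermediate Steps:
q(s) = √(16 + s)
B = -2551 (B = -7890 + 5339 = -2551)
(q(115) + B) - v(-73) = (√(16 + 115) - 2551) - 6/(-73) = (√131 - 2551) - 6*(-1)/73 = (-2551 + √131) - 1*(-6/73) = (-2551 + √131) + 6/73 = -186217/73 + √131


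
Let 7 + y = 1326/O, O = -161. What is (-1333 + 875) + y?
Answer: -76191/161 ≈ -473.24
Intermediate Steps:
y = -2453/161 (y = -7 + 1326/(-161) = -7 + 1326*(-1/161) = -7 - 1326/161 = -2453/161 ≈ -15.236)
(-1333 + 875) + y = (-1333 + 875) - 2453/161 = -458 - 2453/161 = -76191/161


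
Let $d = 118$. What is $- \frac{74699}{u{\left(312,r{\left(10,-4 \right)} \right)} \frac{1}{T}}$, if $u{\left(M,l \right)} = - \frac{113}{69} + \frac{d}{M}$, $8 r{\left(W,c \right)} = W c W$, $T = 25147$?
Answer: $\frac{6739899241764}{4519} \approx 1.4915 \cdot 10^{9}$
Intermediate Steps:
$r{\left(W,c \right)} = \frac{c W^{2}}{8}$ ($r{\left(W,c \right)} = \frac{W c W}{8} = \frac{c W^{2}}{8}$)
$u{\left(M,l \right)} = - \frac{113}{69} + \frac{118}{M}$
$- \frac{74699}{u{\left(312,r{\left(10,-4 \right)} \right)} \frac{1}{T}} = - \frac{74699}{\left(- \frac{113}{69} + \frac{118}{312}\right) \frac{1}{25147}} = - \frac{74699}{\left(- \frac{113}{69} + 118 \cdot \frac{1}{312}\right) \frac{1}{25147}} = - \frac{74699}{\left(- \frac{113}{69} + \frac{59}{156}\right) \frac{1}{25147}} = - \frac{74699}{\left(- \frac{4519}{3588}\right) \frac{1}{25147}} = - \frac{74699}{- \frac{4519}{90227436}} = \left(-74699\right) \left(- \frac{90227436}{4519}\right) = \frac{6739899241764}{4519}$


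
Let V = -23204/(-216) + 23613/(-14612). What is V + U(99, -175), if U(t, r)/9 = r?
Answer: -579630745/394524 ≈ -1469.2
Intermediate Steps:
U(t, r) = 9*r
V = 41744555/394524 (V = -23204*(-1/216) + 23613*(-1/14612) = 5801/54 - 23613/14612 = 41744555/394524 ≈ 105.81)
V + U(99, -175) = 41744555/394524 + 9*(-175) = 41744555/394524 - 1575 = -579630745/394524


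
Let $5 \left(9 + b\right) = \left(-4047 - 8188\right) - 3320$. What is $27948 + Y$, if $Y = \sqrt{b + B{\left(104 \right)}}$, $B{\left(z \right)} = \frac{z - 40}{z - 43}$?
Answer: $27948 + \frac{4 i \sqrt{725351}}{61} \approx 27948.0 + 55.848 i$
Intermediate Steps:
$b = -3120$ ($b = -9 + \frac{\left(-4047 - 8188\right) - 3320}{5} = -9 + \frac{-12235 - 3320}{5} = -9 + \frac{1}{5} \left(-15555\right) = -9 - 3111 = -3120$)
$B{\left(z \right)} = \frac{-40 + z}{-43 + z}$
$Y = \frac{4 i \sqrt{725351}}{61}$ ($Y = \sqrt{-3120 + \frac{-40 + 104}{-43 + 104}} = \sqrt{-3120 + \frac{1}{61} \cdot 64} = \sqrt{-3120 + \frac{64}{61}} = \sqrt{- \frac{190256}{61}} = \frac{4 i \sqrt{725351}}{61} \approx 55.848 i$)
$27948 + Y = 27948 + \frac{4 i \sqrt{725351}}{61}$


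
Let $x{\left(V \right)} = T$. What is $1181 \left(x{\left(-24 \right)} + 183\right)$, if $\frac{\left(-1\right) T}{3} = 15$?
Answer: $162978$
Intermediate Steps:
$T = -45$ ($T = \left(-3\right) 15 = -45$)
$x{\left(V \right)} = -45$
$1181 \left(x{\left(-24 \right)} + 183\right) = 1181 \left(-45 + 183\right) = 1181 \cdot 138 = 162978$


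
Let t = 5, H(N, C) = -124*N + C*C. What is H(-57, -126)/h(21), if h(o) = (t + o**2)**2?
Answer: 5736/49729 ≈ 0.11535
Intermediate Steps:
H(N, C) = C**2 - 124*N (H(N, C) = -124*N + C**2 = C**2 - 124*N)
h(o) = (5 + o**2)**2
H(-57, -126)/h(21) = ((-126)**2 - 124*(-57))/((5 + 21**2)**2) = (15876 + 7068)/((5 + 441)**2) = 22944/(446**2) = 22944/198916 = 22944*(1/198916) = 5736/49729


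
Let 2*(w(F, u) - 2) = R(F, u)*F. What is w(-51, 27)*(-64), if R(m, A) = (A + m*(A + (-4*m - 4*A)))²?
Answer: 63668425984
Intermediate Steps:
R(m, A) = (A + m*(-4*m - 3*A))² (R(m, A) = (A + m*(A + (-4*A - 4*m)))² = (A + m*(-4*m - 3*A))²)
w(F, u) = 2 + F*(-u + 4*F² + 3*F*u)²/2 (w(F, u) = 2 + ((-u + 4*F² + 3*u*F)²*F)/2 = 2 + ((-u + 4*F² + 3*F*u)²*F)/2 = 2 + (F*(-u + 4*F² + 3*F*u)²)/2 = 2 + F*(-u + 4*F² + 3*F*u)²/2)
w(-51, 27)*(-64) = (2 + (½)*(-51)*(-1*27 + 4*(-51)² + 3*(-51)*27)²)*(-64) = (2 + (½)*(-51)*(-27 + 4*2601 - 4131)²)*(-64) = (2 + (½)*(-51)*(-27 + 10404 - 4131)²)*(-64) = (2 + (½)*(-51)*6246²)*(-64) = (2 + (½)*(-51)*39012516)*(-64) = (2 - 994819158)*(-64) = -994819156*(-64) = 63668425984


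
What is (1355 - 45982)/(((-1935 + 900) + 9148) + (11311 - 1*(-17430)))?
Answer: -44627/36854 ≈ -1.2109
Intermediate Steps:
(1355 - 45982)/(((-1935 + 900) + 9148) + (11311 - 1*(-17430))) = -44627/((-1035 + 9148) + (11311 + 17430)) = -44627/(8113 + 28741) = -44627/36854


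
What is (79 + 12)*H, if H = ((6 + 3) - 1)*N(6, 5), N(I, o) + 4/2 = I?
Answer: 2912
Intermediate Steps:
N(I, o) = -2 + I
H = 32 (H = ((6 + 3) - 1)*(-2 + 6) = (9 - 1)*4 = 8*4 = 32)
(79 + 12)*H = (79 + 12)*32 = 91*32 = 2912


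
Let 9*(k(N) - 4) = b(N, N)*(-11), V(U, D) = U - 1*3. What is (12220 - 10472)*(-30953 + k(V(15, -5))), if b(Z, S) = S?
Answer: -162373468/3 ≈ -5.4124e+7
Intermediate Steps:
V(U, D) = -3 + U (V(U, D) = U - 3 = -3 + U)
k(N) = 4 - 11*N/9 (k(N) = 4 + (N*(-11))/9 = 4 + (-11*N)/9 = 4 - 11*N/9)
(12220 - 10472)*(-30953 + k(V(15, -5))) = (12220 - 10472)*(-30953 + (4 - 11*(-3 + 15)/9)) = 1748*(-30953 + (4 - 11/9*12)) = 1748*(-30953 + (4 - 44/3)) = 1748*(-30953 - 32/3) = 1748*(-92891/3) = -162373468/3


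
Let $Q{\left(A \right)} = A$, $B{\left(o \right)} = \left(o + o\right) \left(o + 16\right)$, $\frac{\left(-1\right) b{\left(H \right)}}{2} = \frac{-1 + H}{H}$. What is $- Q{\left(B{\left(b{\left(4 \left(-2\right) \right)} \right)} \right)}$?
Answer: $\frac{495}{8} \approx 61.875$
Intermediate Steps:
$b{\left(H \right)} = - \frac{2 \left(-1 + H\right)}{H}$ ($b{\left(H \right)} = - 2 \frac{-1 + H}{H} = - \frac{2 \left(-1 + H\right)}{H}$)
$B{\left(o \right)} = 2 o \left(16 + o\right)$
$- Q{\left(B{\left(b{\left(4 \left(-2\right) \right)} \right)} \right)} = - 2 \left(-2 + \frac{2}{4 \left(-2\right)}\right) \left(16 - \left(2 - \frac{2}{4 \left(-2\right)}\right)\right) = - 2 \left(-2 + \frac{2}{-8}\right) \left(16 - \left(2 - \frac{2}{-8}\right)\right) = - 2 \left(-2 + 2 \left(- \frac{1}{8}\right)\right) \left(16 + \left(-2 + 2 \left(- \frac{1}{8}\right)\right)\right) = - 2 \left(-2 - \frac{1}{4}\right) \left(16 - \frac{9}{4}\right) = - \frac{2 \left(-9\right) \left(16 - \frac{9}{4}\right)}{4} = - \frac{2 \left(-9\right) 55}{4 \cdot 4} = \left(-1\right) \left(- \frac{495}{8}\right) = \frac{495}{8}$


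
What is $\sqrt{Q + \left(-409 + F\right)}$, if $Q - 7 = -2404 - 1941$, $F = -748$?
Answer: $i \sqrt{5495} \approx 74.128 i$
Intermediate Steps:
$Q = -4338$ ($Q = 7 - 4345 = -4338$)
$\sqrt{Q + \left(-409 + F\right)} = \sqrt{-4338 - 1157} = \sqrt{-5495} = i \sqrt{5495}$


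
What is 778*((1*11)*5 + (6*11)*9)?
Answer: 504922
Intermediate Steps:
778*((1*11)*5 + (6*11)*9) = 778*(11*5 + 66*9) = 778*(55 + 594) = 778*649 = 504922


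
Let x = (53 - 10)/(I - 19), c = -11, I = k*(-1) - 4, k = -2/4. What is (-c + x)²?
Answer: 167281/2025 ≈ 82.608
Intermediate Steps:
k = -½ (k = -2*¼ = -½ ≈ -0.50000)
I = -7/2 (I = -½*(-1) - 4 = ½ - 4 = -7/2 ≈ -3.5000)
x = -86/45 (x = (53 - 10)/(-7/2 - 19) = 43/(-45/2) = 43*(-2/45) = -86/45 ≈ -1.9111)
(-c + x)² = (-1*(-11) - 86/45)² = (11 - 86/45)² = (409/45)² = 167281/2025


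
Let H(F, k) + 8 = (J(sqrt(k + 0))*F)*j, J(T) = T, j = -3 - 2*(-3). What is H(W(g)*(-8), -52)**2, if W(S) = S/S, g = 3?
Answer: -29888 + 768*I*sqrt(13) ≈ -29888.0 + 2769.1*I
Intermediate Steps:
W(S) = 1
j = 3 (j = -3 + 6 = 3)
H(F, k) = -8 + 3*F*sqrt(k) (H(F, k) = -8 + (sqrt(k + 0)*F)*3 = -8 + (sqrt(k)*F)*3 = -8 + (F*sqrt(k))*3 = -8 + 3*F*sqrt(k))
H(W(g)*(-8), -52)**2 = (-8 + 3*(1*(-8))*sqrt(-52))**2 = (-8 + 3*(-8)*(2*I*sqrt(13)))**2 = (-8 - 48*I*sqrt(13))**2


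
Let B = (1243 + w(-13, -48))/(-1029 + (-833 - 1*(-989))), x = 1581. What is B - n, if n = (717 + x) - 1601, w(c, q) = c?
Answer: -203237/291 ≈ -698.41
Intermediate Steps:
n = 697 (n = (717 + 1581) - 1601 = 2298 - 1601 = 697)
B = -410/291 (B = (1243 - 13)/(-1029 + (-833 - 1*(-989))) = 1230/(-1029 + (-833 + 989)) = 1230/(-1029 + 156) = 1230/(-873) = 1230*(-1/873) = -410/291 ≈ -1.4089)
B - n = -410/291 - 1*697 = -410/291 - 697 = -203237/291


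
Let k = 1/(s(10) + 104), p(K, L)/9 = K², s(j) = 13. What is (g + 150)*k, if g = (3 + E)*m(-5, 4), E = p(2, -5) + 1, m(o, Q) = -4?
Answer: -10/117 ≈ -0.085470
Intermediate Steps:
p(K, L) = 9*K²
E = 37 (E = 9*2² + 1 = 9*4 + 1 = 36 + 1 = 37)
k = 1/117 (k = 1/(13 + 104) = 1/117 ≈ 0.0085470)
g = -160 (g = (3 + 37)*(-4) = 40*(-4) = -160)
(g + 150)*k = (-160 + 150)*(1/117) = -10*1/117 = -10/117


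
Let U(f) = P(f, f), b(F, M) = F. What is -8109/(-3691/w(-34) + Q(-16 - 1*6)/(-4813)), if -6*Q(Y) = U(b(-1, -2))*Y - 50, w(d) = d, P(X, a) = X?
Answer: -3980918934/53293873 ≈ -74.698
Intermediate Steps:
U(f) = f
Q(Y) = 25/3 + Y/6 (Q(Y) = -(-Y - 50)/6 = -(-50 - Y)/6 = 25/3 + Y/6)
-8109/(-3691/w(-34) + Q(-16 - 1*6)/(-4813)) = -8109/(-3691/(-34) + (25/3 + (-16 - 1*6)/6)/(-4813)) = -8109/(-3691*(-1/34) + (25/3 + (-16 - 6)/6)*(-1/4813)) = -8109/(3691/34 + (25/3 + (1/6)*(-22))*(-1/4813)) = -8109/(3691/34 + (25/3 - 11/3)*(-1/4813)) = -8109/(3691/34 + (14/3)*(-1/4813)) = -8109/(3691/34 - 14/14439) = -8109/53293873/490926 = -8109*490926/53293873 = -3980918934/53293873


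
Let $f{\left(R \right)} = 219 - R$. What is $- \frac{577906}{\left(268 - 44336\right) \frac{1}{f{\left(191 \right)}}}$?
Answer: $\frac{4045342}{11017} \approx 367.19$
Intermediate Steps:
$- \frac{577906}{\left(268 - 44336\right) \frac{1}{f{\left(191 \right)}}} = - \frac{577906}{\left(268 - 44336\right) \frac{1}{219 - 191}} = - \frac{577906}{\left(-44068\right) \frac{1}{28}} = - \frac{577906}{- \frac{11017}{7}} = \left(-577906\right) \left(- \frac{7}{11017}\right) = \frac{4045342}{11017}$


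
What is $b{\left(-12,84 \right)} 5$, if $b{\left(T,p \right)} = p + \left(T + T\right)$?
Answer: $300$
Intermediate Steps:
$b{\left(T,p \right)} = p + 2 T$
$b{\left(-12,84 \right)} 5 = \left(84 + 2 \left(-12\right)\right) 5 = \left(84 - 24\right) 5 = 60 \cdot 5 = 300$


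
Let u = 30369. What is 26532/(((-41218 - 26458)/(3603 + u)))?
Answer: -225336276/16919 ≈ -13319.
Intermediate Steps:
26532/(((-41218 - 26458)/(3603 + u))) = 26532/(((-41218 - 26458)/(3603 + 30369))) = 26532/((-67676/33972)) = 26532/((-67676*1/33972)) = 26532/(-16919/8493) = 26532*(-8493/16919) = -225336276/16919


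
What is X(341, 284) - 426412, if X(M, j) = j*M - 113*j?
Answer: -361660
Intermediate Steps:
X(M, j) = -113*j + M*j (X(M, j) = M*j - 113*j = -113*j + M*j)
X(341, 284) - 426412 = 284*(-113 + 341) - 426412 = 284*228 - 426412 = 64752 - 426412 = -361660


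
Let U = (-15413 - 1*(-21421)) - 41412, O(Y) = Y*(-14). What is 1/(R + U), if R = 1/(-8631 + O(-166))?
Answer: -6307/223293029 ≈ -2.8245e-5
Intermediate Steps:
O(Y) = -14*Y
R = -1/6307 (R = 1/(-8631 - 14*(-166)) = 1/(-8631 + 2324) = 1/(-6307) = -1/6307 ≈ -0.00015855)
U = -35404 (U = (-15413 + 21421) - 41412 = 6008 - 41412 = -35404)
1/(R + U) = 1/(-1/6307 - 35404) = 1/(-223293029/6307) = -6307/223293029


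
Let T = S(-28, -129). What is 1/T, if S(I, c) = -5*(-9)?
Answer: 1/45 ≈ 0.022222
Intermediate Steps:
S(I, c) = 45
T = 45
1/T = 1/45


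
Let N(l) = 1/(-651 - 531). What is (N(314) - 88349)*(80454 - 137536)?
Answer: 2980494360779/591 ≈ 5.0431e+9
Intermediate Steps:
N(l) = -1/1182 (N(l) = 1/(-1182) = -1/1182)
(N(314) - 88349)*(80454 - 137536) = (-1/1182 - 88349)*(80454 - 137536) = -104428519/1182*(-57082) = 2980494360779/591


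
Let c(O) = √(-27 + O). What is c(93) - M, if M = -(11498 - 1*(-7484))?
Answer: 18982 + √66 ≈ 18990.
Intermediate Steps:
M = -18982 (M = -(11498 + 7484) = -1*18982 = -18982)
c(93) - M = √(-27 + 93) - 1*(-18982) = √66 + 18982 = 18982 + √66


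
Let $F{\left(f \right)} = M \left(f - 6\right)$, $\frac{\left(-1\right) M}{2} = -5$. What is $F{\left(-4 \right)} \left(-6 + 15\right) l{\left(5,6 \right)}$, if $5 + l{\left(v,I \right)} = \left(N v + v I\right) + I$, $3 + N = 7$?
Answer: $-45900$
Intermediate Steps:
$N = 4$ ($N = -3 + 7 = 4$)
$M = 10$ ($M = \left(-2\right) \left(-5\right) = 10$)
$l{\left(v,I \right)} = -5 + I + 4 v + I v$ ($l{\left(v,I \right)} = -5 + \left(\left(4 v + v I\right) + I\right) = -5 + \left(\left(4 v + I v\right) + I\right) = -5 + \left(I + 4 v + I v\right) = -5 + I + 4 v + I v$)
$F{\left(f \right)} = -60 + 10 f$ ($F{\left(f \right)} = 10 \left(f - 6\right) = 10 \left(-6 + f\right) = -60 + 10 f$)
$F{\left(-4 \right)} \left(-6 + 15\right) l{\left(5,6 \right)} = \left(-60 + 10 \left(-4\right)\right) \left(-6 + 15\right) \left(-5 + 6 + 4 \cdot 5 + 6 \cdot 5\right) = \left(-60 - 40\right) 9 \left(-5 + 6 + 20 + 30\right) = \left(-100\right) 9 \cdot 51 = \left(-900\right) 51 = -45900$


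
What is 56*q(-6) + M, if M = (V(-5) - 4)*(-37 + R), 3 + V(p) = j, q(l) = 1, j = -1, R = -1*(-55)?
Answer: -88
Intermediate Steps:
R = 55
V(p) = -4 (V(p) = -3 - 1 = -4)
M = -144 (M = (-4 - 4)*(-37 + 55) = -8*18 = -144)
56*q(-6) + M = 56*1 - 144 = 56 - 144 = -88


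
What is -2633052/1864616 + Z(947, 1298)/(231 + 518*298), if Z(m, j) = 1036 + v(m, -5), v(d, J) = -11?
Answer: -20257272127/14413015526 ≈ -1.4055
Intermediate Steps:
Z(m, j) = 1025 (Z(m, j) = 1036 - 11 = 1025)
-2633052/1864616 + Z(947, 1298)/(231 + 518*298) = -2633052/1864616 + 1025/(231 + 518*298) = -2633052*1/1864616 + 1025/(231 + 154364) = -658263/466154 + 1025/154595 = -658263/466154 + 1025*(1/154595) = -658263/466154 + 205/30919 = -20257272127/14413015526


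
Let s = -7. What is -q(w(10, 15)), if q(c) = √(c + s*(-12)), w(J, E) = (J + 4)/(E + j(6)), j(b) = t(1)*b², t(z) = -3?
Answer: -√725214/93 ≈ -9.1569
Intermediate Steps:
j(b) = -3*b²
w(J, E) = (4 + J)/(-108 + E) (w(J, E) = (J + 4)/(E - 3*6²) = (4 + J)/(E - 3*36) = (4 + J)/(E - 108) = (4 + J)/(-108 + E))
q(c) = √(84 + c) (q(c) = √(c - 7*(-12)) = √(c + 84) = √(84 + c))
-q(w(10, 15)) = -√(84 + (4 + 10)/(-108 + 15)) = -√(84 + 14/(-93)) = -√(84 - 1/93*14) = -√(84 - 14/93) = -√(7798/93) = -√725214/93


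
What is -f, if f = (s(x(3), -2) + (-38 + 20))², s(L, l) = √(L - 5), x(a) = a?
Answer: -322 + 36*I*√2 ≈ -322.0 + 50.912*I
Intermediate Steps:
s(L, l) = √(-5 + L)
f = (-18 + I*√2)² (f = (√(-5 + 3) + (-38 + 20))² = (√(-2) - 18)² = (I*√2 - 18)² = (-18 + I*√2)² ≈ 322.0 - 50.912*I)
-f = -(18 - I*√2)²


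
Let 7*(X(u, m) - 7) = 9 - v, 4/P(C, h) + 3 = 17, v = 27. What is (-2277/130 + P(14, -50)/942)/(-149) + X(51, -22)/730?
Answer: 288151642/2330995485 ≈ 0.12362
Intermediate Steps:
P(C, h) = 2/7 (P(C, h) = 4/(-3 + 17) = 4/14 = 4*(1/14) = 2/7)
X(u, m) = 31/7 (X(u, m) = 7 + (9 - 1*27)/7 = 7 + (9 - 27)/7 = 7 + (1/7)*(-18) = 7 - 18/7 = 31/7)
(-2277/130 + P(14, -50)/942)/(-149) + X(51, -22)/730 = (-2277/130 + (2/7)/942)/(-149) + (31/7)/730 = (-2277*1/130 + (2/7)*(1/942))*(-1/149) + (31/7)*(1/730) = (-2277/130 + 1/3297)*(-1/149) + 31/5110 = -7507139/428610*(-1/149) + 31/5110 = 7507139/63862890 + 31/5110 = 288151642/2330995485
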